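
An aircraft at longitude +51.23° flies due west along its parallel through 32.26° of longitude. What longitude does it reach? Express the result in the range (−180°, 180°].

Start at +51.23°; shift −32.26° → +18.97°.
+18.97° already lies in (−180°, 180°].

+18.97°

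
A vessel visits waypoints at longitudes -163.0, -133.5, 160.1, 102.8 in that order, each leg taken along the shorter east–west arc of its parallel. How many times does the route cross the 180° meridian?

1

Leg 1: -163.0° → -133.5°, shortest Δλ = 29.5° (east) — does not cross 180°.
Leg 2: -133.5° → +160.1°, shortest Δλ = -66.4° (west) — crosses 180°.
Leg 3: +160.1° → +102.8°, shortest Δλ = -57.3° (west) — does not cross 180°.
Total crossings: 1.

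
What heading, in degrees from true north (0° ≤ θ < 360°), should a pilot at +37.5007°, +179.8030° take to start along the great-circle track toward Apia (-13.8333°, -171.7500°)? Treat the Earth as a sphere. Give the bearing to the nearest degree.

Δλ = -171.7500 − 179.8030 = -351.5530°; wrapped into (−180°, 180°]: 8.4470°.
θ = atan2( sin Δλ · cos φ₂ , cos φ₁ · sin φ₂ − sin φ₁ · cos φ₂ · cos Δλ )
  = atan2(0.14263, -0.77439) = 169.564° → normalised to [0°, 360°): 169.564°.

170°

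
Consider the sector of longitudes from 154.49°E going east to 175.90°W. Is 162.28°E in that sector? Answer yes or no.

Yes

Band width going east from +154.49° to -175.90°: ((-175.90 − 154.49) mod 360) = 29.61°.
Offset of +162.28° east of the west edge: ((162.28 − 154.49) mod 360) = 7.79°.
7.79° ≤ 29.61° ⇒ inside.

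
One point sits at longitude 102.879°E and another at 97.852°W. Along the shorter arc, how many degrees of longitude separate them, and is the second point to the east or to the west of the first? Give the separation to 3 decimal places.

159.269° east

Raw difference: -97.852 − 102.879 = -200.731°.
Normalise into (−180°, 180°]: -200.731° + 360° = 159.269°.
Positive ⇒ the second point lies to the east; separation 159.269°.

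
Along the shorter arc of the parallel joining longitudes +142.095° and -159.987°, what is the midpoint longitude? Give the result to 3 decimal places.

Signed shortest Δλ from +142.095° to -159.987° is +57.918°.
Midpoint longitude = +142.095° + (+57.918°)/2 = +142.095° + 28.959° = +171.054°.
(The naïve average (+142.095 + -159.987)/2 = -8.946° is on the wrong side of the globe.)

+171.054°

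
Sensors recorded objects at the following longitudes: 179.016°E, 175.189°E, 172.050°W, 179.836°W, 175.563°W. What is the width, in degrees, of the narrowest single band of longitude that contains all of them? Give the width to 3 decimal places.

Sort the longitudes: -179.836°, -175.563°, -172.050°, +175.189°, +179.016°.
Eastward gaps between consecutive values (wrapping around): 4.273°, 3.513°, 347.239°, 3.827°, 1.148°.
Largest gap = 347.239° ⇒ minimal covering band is its complement: 360° − 347.239° = 12.761°.
Band runs from +175.189° eastward to -172.050°, crossing the antimeridian.

12.761°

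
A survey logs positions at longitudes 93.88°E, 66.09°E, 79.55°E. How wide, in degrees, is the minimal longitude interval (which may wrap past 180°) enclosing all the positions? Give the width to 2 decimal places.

27.79°

Sort the longitudes: +66.09°, +79.55°, +93.88°.
Eastward gaps between consecutive values (wrapping around): 13.46°, 14.33°, 332.21°.
Largest gap = 332.21° ⇒ minimal covering band is its complement: 360° − 332.21° = 27.79°.
Band runs from +66.09° eastward to +93.88°.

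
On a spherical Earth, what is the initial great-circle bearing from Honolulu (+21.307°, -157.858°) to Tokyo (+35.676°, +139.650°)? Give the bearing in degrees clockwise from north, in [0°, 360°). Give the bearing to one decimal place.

Δλ = 139.650 − -157.858 = 297.508°; wrapped into (−180°, 180°]: -62.492°.
θ = atan2( sin Δλ · cos φ₂ , cos φ₁ · sin φ₂ − sin φ₁ · cos φ₂ · cos Δλ )
  = atan2(-0.72049, 0.40701) = -60.538° → normalised to [0°, 360°): 299.462°.

299.5°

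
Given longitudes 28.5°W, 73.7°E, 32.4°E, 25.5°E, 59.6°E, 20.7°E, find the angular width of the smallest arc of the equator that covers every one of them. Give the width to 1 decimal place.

102.2°

Sort the longitudes: -28.5°, +20.7°, +25.5°, +32.4°, +59.6°, +73.7°.
Eastward gaps between consecutive values (wrapping around): 49.2°, 4.8°, 6.9°, 27.2°, 14.1°, 257.8°.
Largest gap = 257.8° ⇒ minimal covering band is its complement: 360° − 257.8° = 102.2°.
Band runs from -28.5° eastward to +73.7°.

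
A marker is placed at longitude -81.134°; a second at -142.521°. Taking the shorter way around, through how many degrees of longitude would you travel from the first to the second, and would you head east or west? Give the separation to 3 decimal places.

Raw difference: -142.521 − -81.134 = -61.387°.
Normalise into (−180°, 180°]: -61.387° stays -61.387°.
Negative ⇒ the second point lies to the west; separation 61.387°.

61.387° west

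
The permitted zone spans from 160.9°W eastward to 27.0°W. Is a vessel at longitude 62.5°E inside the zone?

Band width going east from -160.9° to -27.0°: ((-27.0 − -160.9) mod 360) = 133.9°.
Offset of +62.5° east of the west edge: ((62.5 − -160.9) mod 360) = 223.4°.
223.4° > 133.9° ⇒ outside.

No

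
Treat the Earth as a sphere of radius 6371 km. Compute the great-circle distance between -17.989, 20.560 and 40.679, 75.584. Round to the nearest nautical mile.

Δλ = 75.584 − 20.560 = 55.024°.
Δφ = 40.679 − -17.989 = 58.668°.
a = sin²(Δφ/2) + cos φ₁ · cos φ₂ · sin²(Δλ/2) = 0.393915.
c = 2·atan2(√a, √(1−a)) = 1.35700 rad → d = 6371·c ≈ 8645.46 km ≈ 4668.18 nmi.

4668 nmi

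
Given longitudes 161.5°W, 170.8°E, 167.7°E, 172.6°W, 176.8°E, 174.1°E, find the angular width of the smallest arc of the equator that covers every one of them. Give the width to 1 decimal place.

Sort the longitudes: -172.6°, -161.5°, +167.7°, +170.8°, +174.1°, +176.8°.
Eastward gaps between consecutive values (wrapping around): 11.1°, 329.2°, 3.1°, 3.3°, 2.7°, 10.6°.
Largest gap = 329.2° ⇒ minimal covering band is its complement: 360° − 329.2° = 30.8°.
Band runs from +167.7° eastward to -161.5°, crossing the antimeridian.

30.8°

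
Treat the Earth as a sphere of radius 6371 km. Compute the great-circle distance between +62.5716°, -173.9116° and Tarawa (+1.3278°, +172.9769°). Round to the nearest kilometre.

6897 km

Δλ = 172.9769 − -173.9116 = 346.8885°; wrapped into (−180°, 180°]: -13.1115°.
Δφ = 1.3278 − 62.5716 = -61.2438°.
a = sin²(Δφ/2) + cos φ₁ · cos φ₂ · sin²(Δλ/2) = 0.265461.
c = 2·atan2(√a, √(1−a)) = 1.08255 rad → d = 6371·c ≈ 6896.92 km.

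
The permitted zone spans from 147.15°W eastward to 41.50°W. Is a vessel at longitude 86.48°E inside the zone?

Band width going east from -147.15° to -41.50°: ((-41.50 − -147.15) mod 360) = 105.65°.
Offset of +86.48° east of the west edge: ((86.48 − -147.15) mod 360) = 233.63°.
233.63° > 105.65° ⇒ outside.

No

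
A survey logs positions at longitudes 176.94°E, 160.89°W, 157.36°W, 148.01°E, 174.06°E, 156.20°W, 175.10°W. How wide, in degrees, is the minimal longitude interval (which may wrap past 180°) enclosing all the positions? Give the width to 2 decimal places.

55.79°

Sort the longitudes: -175.10°, -160.89°, -157.36°, -156.20°, +148.01°, +174.06°, +176.94°.
Eastward gaps between consecutive values (wrapping around): 14.21°, 3.53°, 1.16°, 304.21°, 26.05°, 2.88°, 7.96°.
Largest gap = 304.21° ⇒ minimal covering band is its complement: 360° − 304.21° = 55.79°.
Band runs from +148.01° eastward to -156.20°, crossing the antimeridian.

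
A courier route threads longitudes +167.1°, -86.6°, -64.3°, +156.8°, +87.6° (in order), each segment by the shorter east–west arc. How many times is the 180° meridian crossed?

2

Leg 1: +167.1° → -86.6°, shortest Δλ = 106.3° (east) — crosses 180°.
Leg 2: -86.6° → -64.3°, shortest Δλ = 22.3° (east) — does not cross 180°.
Leg 3: -64.3° → +156.8°, shortest Δλ = -138.9° (west) — crosses 180°.
Leg 4: +156.8° → +87.6°, shortest Δλ = -69.2° (west) — does not cross 180°.
Total crossings: 2.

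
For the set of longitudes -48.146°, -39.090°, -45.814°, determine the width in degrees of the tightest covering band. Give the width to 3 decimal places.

9.056°

Sort the longitudes: -48.146°, -45.814°, -39.090°.
Eastward gaps between consecutive values (wrapping around): 2.332°, 6.724°, 350.944°.
Largest gap = 350.944° ⇒ minimal covering band is its complement: 360° − 350.944° = 9.056°.
Band runs from -48.146° eastward to -39.090°.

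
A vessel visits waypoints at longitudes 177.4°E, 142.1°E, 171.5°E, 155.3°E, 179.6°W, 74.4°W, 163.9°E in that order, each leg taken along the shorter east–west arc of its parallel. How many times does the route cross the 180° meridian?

Leg 1: +177.4° → +142.1°, shortest Δλ = -35.3° (west) — does not cross 180°.
Leg 2: +142.1° → +171.5°, shortest Δλ = 29.4° (east) — does not cross 180°.
Leg 3: +171.5° → +155.3°, shortest Δλ = -16.2° (west) — does not cross 180°.
Leg 4: +155.3° → -179.6°, shortest Δλ = 25.1° (east) — crosses 180°.
Leg 5: -179.6° → -74.4°, shortest Δλ = 105.2° (east) — does not cross 180°.
Leg 6: -74.4° → +163.9°, shortest Δλ = -121.7° (west) — crosses 180°.
Total crossings: 2.

2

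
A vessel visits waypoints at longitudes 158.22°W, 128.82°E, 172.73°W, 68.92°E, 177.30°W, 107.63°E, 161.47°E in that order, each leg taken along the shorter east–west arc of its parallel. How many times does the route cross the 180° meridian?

Leg 1: -158.22° → +128.82°, shortest Δλ = -72.96° (west) — crosses 180°.
Leg 2: +128.82° → -172.73°, shortest Δλ = 58.45° (east) — crosses 180°.
Leg 3: -172.73° → +68.92°, shortest Δλ = -118.35° (west) — crosses 180°.
Leg 4: +68.92° → -177.30°, shortest Δλ = 113.78° (east) — crosses 180°.
Leg 5: -177.30° → +107.63°, shortest Δλ = -75.07° (west) — crosses 180°.
Leg 6: +107.63° → +161.47°, shortest Δλ = 53.84° (east) — does not cross 180°.
Total crossings: 5.

5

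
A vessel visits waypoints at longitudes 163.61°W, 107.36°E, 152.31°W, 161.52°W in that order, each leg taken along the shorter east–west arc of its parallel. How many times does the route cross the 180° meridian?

Leg 1: -163.61° → +107.36°, shortest Δλ = -89.03° (west) — crosses 180°.
Leg 2: +107.36° → -152.31°, shortest Δλ = 100.33° (east) — crosses 180°.
Leg 3: -152.31° → -161.52°, shortest Δλ = -9.21° (west) — does not cross 180°.
Total crossings: 2.

2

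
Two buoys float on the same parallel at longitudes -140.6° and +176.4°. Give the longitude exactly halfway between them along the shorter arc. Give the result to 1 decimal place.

-162.1°

Signed shortest Δλ from -140.6° to +176.4° is -43.0°.
Midpoint longitude = -140.6° + (-43.0°)/2 = -140.6° − 21.5° = -162.1°.
(The naïve average (-140.6 + +176.4)/2 = 17.9° is on the wrong side of the globe.)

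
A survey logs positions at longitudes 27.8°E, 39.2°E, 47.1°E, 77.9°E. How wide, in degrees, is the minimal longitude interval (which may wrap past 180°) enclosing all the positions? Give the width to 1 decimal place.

Sort the longitudes: +27.8°, +39.2°, +47.1°, +77.9°.
Eastward gaps between consecutive values (wrapping around): 11.4°, 7.9°, 30.8°, 309.9°.
Largest gap = 309.9° ⇒ minimal covering band is its complement: 360° − 309.9° = 50.1°.
Band runs from +27.8° eastward to +77.9°.

50.1°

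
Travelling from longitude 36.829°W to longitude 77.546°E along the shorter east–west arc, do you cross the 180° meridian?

Signed shortest Δλ = ((77.546 − -36.829 + 180) mod 360) − 180 = 114.375°.
Going east by 114.375° from -36.829° reaches +77.546° without touching 180°.

No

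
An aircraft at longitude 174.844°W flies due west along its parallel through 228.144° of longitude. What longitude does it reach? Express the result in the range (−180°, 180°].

42.988°W

Start at -174.844°; shift −228.144° → -402.988°.
-402.988° lies outside (−180°, 180°]; add 360° → -42.988°.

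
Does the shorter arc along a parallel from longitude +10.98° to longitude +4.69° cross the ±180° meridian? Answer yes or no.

No

Signed shortest Δλ = ((4.69 − 10.98 + 180) mod 360) − 180 = -6.29°.
Going west by 6.29° from +10.98° reaches +4.69° without touching 180°.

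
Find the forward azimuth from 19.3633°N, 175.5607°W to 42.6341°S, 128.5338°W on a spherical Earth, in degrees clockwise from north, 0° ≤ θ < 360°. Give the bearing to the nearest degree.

146°

Δλ = -128.5338 − -175.5607 = 47.0269°.
θ = atan2( sin Δλ · cos φ₂ , cos φ₁ · sin φ₂ − sin φ₁ · cos φ₂ · cos Δλ )
  = atan2(0.53829, -0.80527) = 146.239° → normalised to [0°, 360°): 146.239°.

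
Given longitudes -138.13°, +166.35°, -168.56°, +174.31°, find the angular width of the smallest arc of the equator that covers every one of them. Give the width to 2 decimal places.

55.52°

Sort the longitudes: -168.56°, -138.13°, +166.35°, +174.31°.
Eastward gaps between consecutive values (wrapping around): 30.43°, 304.48°, 7.96°, 17.13°.
Largest gap = 304.48° ⇒ minimal covering band is its complement: 360° − 304.48° = 55.52°.
Band runs from +166.35° eastward to -138.13°, crossing the antimeridian.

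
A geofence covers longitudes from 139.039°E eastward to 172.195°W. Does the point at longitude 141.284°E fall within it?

Band width going east from +139.039° to -172.195°: ((-172.195 − 139.039) mod 360) = 48.766°.
Offset of +141.284° east of the west edge: ((141.284 − 139.039) mod 360) = 2.245°.
2.245° ≤ 48.766° ⇒ inside.

Yes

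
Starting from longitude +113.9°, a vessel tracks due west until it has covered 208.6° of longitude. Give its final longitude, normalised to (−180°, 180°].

Start at +113.9°; shift −208.6° → -94.7°.
-94.7° already lies in (−180°, 180°].

-94.7°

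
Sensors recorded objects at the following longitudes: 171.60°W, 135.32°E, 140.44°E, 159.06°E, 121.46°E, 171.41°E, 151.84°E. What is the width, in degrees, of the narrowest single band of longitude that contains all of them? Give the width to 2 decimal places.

Sort the longitudes: -171.60°, +121.46°, +135.32°, +140.44°, +151.84°, +159.06°, +171.41°.
Eastward gaps between consecutive values (wrapping around): 293.06°, 13.86°, 5.12°, 11.40°, 7.22°, 12.35°, 16.99°.
Largest gap = 293.06° ⇒ minimal covering band is its complement: 360° − 293.06° = 66.94°.
Band runs from +121.46° eastward to -171.60°, crossing the antimeridian.

66.94°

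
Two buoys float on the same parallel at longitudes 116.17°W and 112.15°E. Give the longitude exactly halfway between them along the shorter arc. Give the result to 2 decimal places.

177.99°E

Signed shortest Δλ from -116.17° to +112.15° is -131.68°.
Midpoint longitude = -116.17° + (-131.68°)/2 = -116.17° − 65.84° = -182.01°.
Normalise into (−180°, 180°]: +177.99°.
(The naïve average (-116.17 + +112.15)/2 = -2.01° is on the wrong side of the globe.)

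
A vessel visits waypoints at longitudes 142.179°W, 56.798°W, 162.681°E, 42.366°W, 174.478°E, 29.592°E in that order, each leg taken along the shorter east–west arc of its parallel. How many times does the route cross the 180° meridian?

3

Leg 1: -142.179° → -56.798°, shortest Δλ = 85.381° (east) — does not cross 180°.
Leg 2: -56.798° → +162.681°, shortest Δλ = -140.521° (west) — crosses 180°.
Leg 3: +162.681° → -42.366°, shortest Δλ = 154.953° (east) — crosses 180°.
Leg 4: -42.366° → +174.478°, shortest Δλ = -143.156° (west) — crosses 180°.
Leg 5: +174.478° → +29.592°, shortest Δλ = -144.886° (west) — does not cross 180°.
Total crossings: 3.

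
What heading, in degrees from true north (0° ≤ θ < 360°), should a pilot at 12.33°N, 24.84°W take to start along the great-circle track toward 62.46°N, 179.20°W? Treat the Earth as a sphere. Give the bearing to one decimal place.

Δλ = -179.20 − -24.84 = -154.36°.
θ = atan2( sin Δλ · cos φ₂ , cos φ₁ · sin φ₂ − sin φ₁ · cos φ₂ · cos Δλ )
  = atan2(-0.20007, 0.95525) = -11.829° → normalised to [0°, 360°): 348.171°.

348.2°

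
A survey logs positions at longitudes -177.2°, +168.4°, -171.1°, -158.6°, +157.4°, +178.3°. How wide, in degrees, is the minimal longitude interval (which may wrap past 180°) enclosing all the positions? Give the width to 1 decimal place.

44.0°

Sort the longitudes: -177.2°, -171.1°, -158.6°, +157.4°, +168.4°, +178.3°.
Eastward gaps between consecutive values (wrapping around): 6.1°, 12.5°, 316.0°, 11.0°, 9.9°, 4.5°.
Largest gap = 316.0° ⇒ minimal covering band is its complement: 360° − 316.0° = 44.0°.
Band runs from +157.4° eastward to -158.6°, crossing the antimeridian.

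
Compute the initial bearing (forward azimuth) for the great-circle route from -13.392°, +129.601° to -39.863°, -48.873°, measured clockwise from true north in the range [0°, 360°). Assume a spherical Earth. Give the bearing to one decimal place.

Δλ = -48.873 − 129.601 = -178.474°.
θ = atan2( sin Δλ · cos φ₂ , cos φ₁ · sin φ₂ − sin φ₁ · cos φ₂ · cos Δλ )
  = atan2(-0.02044, -0.80124) = -178.539° → normalised to [0°, 360°): 181.461°.

181.5°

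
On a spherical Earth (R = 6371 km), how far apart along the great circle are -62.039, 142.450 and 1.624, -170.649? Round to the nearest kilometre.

Δλ = -170.649 − 142.450 = -313.099°; wrapped into (−180°, 180°]: 46.901°.
Δφ = 1.624 − -62.039 = 63.663°.
a = sin²(Δφ/2) + cos φ₁ · cos φ₂ · sin²(Δλ/2) = 0.352400.
c = 2·atan2(√a, √(1−a)) = 1.27113 rad → d = 6371·c ≈ 8098.38 km.

8098 km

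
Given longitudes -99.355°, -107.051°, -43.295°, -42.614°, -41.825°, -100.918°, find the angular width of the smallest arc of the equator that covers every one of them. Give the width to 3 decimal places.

65.226°

Sort the longitudes: -107.051°, -100.918°, -99.355°, -43.295°, -42.614°, -41.825°.
Eastward gaps between consecutive values (wrapping around): 6.133°, 1.563°, 56.060°, 0.681°, 0.789°, 294.774°.
Largest gap = 294.774° ⇒ minimal covering band is its complement: 360° − 294.774° = 65.226°.
Band runs from -107.051° eastward to -41.825°.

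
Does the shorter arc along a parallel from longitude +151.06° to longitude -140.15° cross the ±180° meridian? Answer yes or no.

Naïve |-140.15 − 151.06| = 291.21° > 180°, so the shorter arc goes the other way round — across 180°.
Signed shortest Δλ = ((-140.15 − 151.06 + 180) mod 360) − 180 = 68.79°.
Going east by 68.79° from +151.06° passes through 180° before reaching -140.15°.

Yes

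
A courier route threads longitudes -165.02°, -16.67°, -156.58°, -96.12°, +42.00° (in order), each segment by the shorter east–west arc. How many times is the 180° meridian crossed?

0

Leg 1: -165.02° → -16.67°, shortest Δλ = 148.35° (east) — does not cross 180°.
Leg 2: -16.67° → -156.58°, shortest Δλ = -139.91° (west) — does not cross 180°.
Leg 3: -156.58° → -96.12°, shortest Δλ = 60.46° (east) — does not cross 180°.
Leg 4: -96.12° → +42.00°, shortest Δλ = 138.12° (east) — does not cross 180°.
Total crossings: 0.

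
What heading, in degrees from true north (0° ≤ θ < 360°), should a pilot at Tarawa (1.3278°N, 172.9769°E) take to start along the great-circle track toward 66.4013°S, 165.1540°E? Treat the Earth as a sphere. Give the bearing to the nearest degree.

Δλ = 165.1540 − 172.9769 = -7.8229°.
θ = atan2( sin Δλ · cos φ₂ , cos φ₁ · sin φ₂ − sin φ₁ · cos φ₂ · cos Δλ )
  = atan2(-0.05449, -0.92532) = -176.630° → normalised to [0°, 360°): 183.370°.

183°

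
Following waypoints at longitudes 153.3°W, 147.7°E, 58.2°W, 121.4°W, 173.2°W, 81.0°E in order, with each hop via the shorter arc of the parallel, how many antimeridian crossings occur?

Leg 1: -153.3° → +147.7°, shortest Δλ = -59.0° (west) — crosses 180°.
Leg 2: +147.7° → -58.2°, shortest Δλ = 154.1° (east) — crosses 180°.
Leg 3: -58.2° → -121.4°, shortest Δλ = -63.2° (west) — does not cross 180°.
Leg 4: -121.4° → -173.2°, shortest Δλ = -51.8° (west) — does not cross 180°.
Leg 5: -173.2° → +81.0°, shortest Δλ = -105.8° (west) — crosses 180°.
Total crossings: 3.

3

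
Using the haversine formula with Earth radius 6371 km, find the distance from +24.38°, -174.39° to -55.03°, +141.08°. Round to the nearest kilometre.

9792 km

Δλ = 141.08 − -174.39 = 315.47°; wrapped into (−180°, 180°]: -44.53°.
Δφ = -55.03 − 24.38 = -79.41°.
a = sin²(Δφ/2) + cos φ₁ · cos φ₂ · sin²(Δλ/2) = 0.483053.
c = 2·atan2(√a, √(1−a)) = 1.53690 rad → d = 6371·c ≈ 9791.56 km.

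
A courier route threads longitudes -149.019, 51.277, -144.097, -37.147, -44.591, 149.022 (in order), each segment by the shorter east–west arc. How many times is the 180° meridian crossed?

Leg 1: -149.019° → +51.277°, shortest Δλ = -159.704° (west) — crosses 180°.
Leg 2: +51.277° → -144.097°, shortest Δλ = 164.626° (east) — crosses 180°.
Leg 3: -144.097° → -37.147°, shortest Δλ = 106.95° (east) — does not cross 180°.
Leg 4: -37.147° → -44.591°, shortest Δλ = -7.444° (west) — does not cross 180°.
Leg 5: -44.591° → +149.022°, shortest Δλ = -166.387° (west) — crosses 180°.
Total crossings: 3.

3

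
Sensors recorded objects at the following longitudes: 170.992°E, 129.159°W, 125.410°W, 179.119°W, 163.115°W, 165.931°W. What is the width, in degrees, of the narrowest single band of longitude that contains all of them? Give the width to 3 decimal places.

63.598°

Sort the longitudes: -179.119°, -165.931°, -163.115°, -129.159°, -125.410°, +170.992°.
Eastward gaps between consecutive values (wrapping around): 13.188°, 2.816°, 33.956°, 3.749°, 296.402°, 9.889°.
Largest gap = 296.402° ⇒ minimal covering band is its complement: 360° − 296.402° = 63.598°.
Band runs from +170.992° eastward to -125.410°, crossing the antimeridian.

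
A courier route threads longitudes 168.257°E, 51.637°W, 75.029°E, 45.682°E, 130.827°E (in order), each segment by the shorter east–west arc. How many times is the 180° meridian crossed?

Leg 1: +168.257° → -51.637°, shortest Δλ = 140.106° (east) — crosses 180°.
Leg 2: -51.637° → +75.029°, shortest Δλ = 126.666° (east) — does not cross 180°.
Leg 3: +75.029° → +45.682°, shortest Δλ = -29.347° (west) — does not cross 180°.
Leg 4: +45.682° → +130.827°, shortest Δλ = 85.145° (east) — does not cross 180°.
Total crossings: 1.

1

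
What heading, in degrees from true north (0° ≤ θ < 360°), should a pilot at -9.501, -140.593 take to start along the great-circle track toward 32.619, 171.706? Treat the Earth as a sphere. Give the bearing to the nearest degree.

315°

Δλ = 171.706 − -140.593 = 312.299°; wrapped into (−180°, 180°]: -47.701°.
θ = atan2( sin Δλ · cos φ₂ , cos φ₁ · sin φ₂ − sin φ₁ · cos φ₂ · cos Δλ )
  = atan2(-0.62298, 0.62522) = -44.897° → normalised to [0°, 360°): 315.103°.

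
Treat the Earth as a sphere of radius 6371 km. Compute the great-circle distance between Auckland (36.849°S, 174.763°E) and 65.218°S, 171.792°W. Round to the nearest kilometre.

3276 km

Δλ = -171.792 − 174.763 = -346.555°; wrapped into (−180°, 180°]: 13.445°.
Δφ = -65.218 − -36.849 = -28.369°.
a = sin²(Δφ/2) + cos φ₁ · cos φ₂ · sin²(Δλ/2) = 0.064644.
c = 2·atan2(√a, √(1−a)) = 0.51415 rad → d = 6371·c ≈ 3275.62 km.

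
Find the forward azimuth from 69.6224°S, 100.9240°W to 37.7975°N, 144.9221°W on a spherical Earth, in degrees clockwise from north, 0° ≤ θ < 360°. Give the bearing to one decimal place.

323.7°

Δλ = -144.9221 − -100.9240 = -43.9981°.
θ = atan2( sin Δλ · cos φ₂ , cos φ₁ · sin φ₂ − sin φ₁ · cos φ₂ · cos Δλ )
  = atan2(-0.54889, 0.74626) = -36.335° → normalised to [0°, 360°): 323.665°.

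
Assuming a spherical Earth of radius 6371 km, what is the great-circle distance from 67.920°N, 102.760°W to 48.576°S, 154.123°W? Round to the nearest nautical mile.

Δλ = -154.123 − -102.760 = -51.363°.
Δφ = -48.576 − 67.920 = -116.496°.
a = sin²(Δφ/2) + cos φ₁ · cos φ₂ · sin²(Δλ/2) = 0.769777.
c = 2·atan2(√a, √(1−a)) = 2.14070 rad → d = 6371·c ≈ 13638.42 km ≈ 7364.16 nmi.

7364 nmi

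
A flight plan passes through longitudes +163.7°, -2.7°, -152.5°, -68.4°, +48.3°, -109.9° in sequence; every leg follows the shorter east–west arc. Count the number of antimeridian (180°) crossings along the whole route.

Leg 1: +163.7° → -2.7°, shortest Δλ = -166.4° (west) — does not cross 180°.
Leg 2: -2.7° → -152.5°, shortest Δλ = -149.8° (west) — does not cross 180°.
Leg 3: -152.5° → -68.4°, shortest Δλ = 84.1° (east) — does not cross 180°.
Leg 4: -68.4° → +48.3°, shortest Δλ = 116.7° (east) — does not cross 180°.
Leg 5: +48.3° → -109.9°, shortest Δλ = -158.2° (west) — does not cross 180°.
Total crossings: 0.

0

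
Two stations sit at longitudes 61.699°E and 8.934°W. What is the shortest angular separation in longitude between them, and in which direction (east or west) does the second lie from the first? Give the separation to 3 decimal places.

Raw difference: -8.934 − 61.699 = -70.633°.
Normalise into (−180°, 180°]: -70.633° stays -70.633°.
Negative ⇒ the second point lies to the west; separation 70.633°.

70.633° west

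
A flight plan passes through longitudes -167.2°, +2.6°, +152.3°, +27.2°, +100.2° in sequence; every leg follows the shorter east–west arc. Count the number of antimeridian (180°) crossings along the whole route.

Leg 1: -167.2° → +2.6°, shortest Δλ = 169.8° (east) — does not cross 180°.
Leg 2: +2.6° → +152.3°, shortest Δλ = 149.7° (east) — does not cross 180°.
Leg 3: +152.3° → +27.2°, shortest Δλ = -125.1° (west) — does not cross 180°.
Leg 4: +27.2° → +100.2°, shortest Δλ = 73.0° (east) — does not cross 180°.
Total crossings: 0.

0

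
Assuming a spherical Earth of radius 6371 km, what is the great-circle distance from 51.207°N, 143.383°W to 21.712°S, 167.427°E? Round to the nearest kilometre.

Δλ = 167.427 − -143.383 = 310.810°; wrapped into (−180°, 180°]: -49.190°.
Δφ = -21.712 − 51.207 = -72.919°.
a = sin²(Δφ/2) + cos φ₁ · cos φ₂ · sin²(Δλ/2) = 0.453965.
c = 2·atan2(√a, √(1−a)) = 1.47860 rad → d = 6371·c ≈ 9420.13 km.

9420 km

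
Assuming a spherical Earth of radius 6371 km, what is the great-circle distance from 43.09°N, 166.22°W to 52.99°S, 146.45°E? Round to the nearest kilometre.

Δλ = 146.45 − -166.22 = 312.67°; wrapped into (−180°, 180°]: -47.33°.
Δφ = -52.99 − 43.09 = -96.08°.
a = sin²(Δφ/2) + cos φ₁ · cos φ₂ · sin²(Δλ/2) = 0.623783.
c = 2·atan2(√a, √(1−a)) = 1.82096 rad → d = 6371·c ≈ 11601.36 km.

11601 km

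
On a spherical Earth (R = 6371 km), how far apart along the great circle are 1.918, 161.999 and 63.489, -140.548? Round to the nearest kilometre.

Δλ = -140.548 − 161.999 = -302.547°; wrapped into (−180°, 180°]: 57.453°.
Δφ = 63.489 − 1.918 = 61.571°.
a = sin²(Δφ/2) + cos φ₁ · cos φ₂ · sin²(Δλ/2) = 0.365021.
c = 2·atan2(√a, √(1−a)) = 1.29745 rad → d = 6371·c ≈ 8266.03 km.

8266 km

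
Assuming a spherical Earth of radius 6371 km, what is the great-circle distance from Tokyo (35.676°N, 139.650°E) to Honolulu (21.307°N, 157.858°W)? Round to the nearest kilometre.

Δλ = -157.858 − 139.650 = -297.508°; wrapped into (−180°, 180°]: 62.492°.
Δφ = 21.307 − 35.676 = -14.369°.
a = sin²(Δφ/2) + cos φ₁ · cos φ₂ · sin²(Δλ/2) = 0.219269.
c = 2·atan2(√a, √(1−a)) = 0.97465 rad → d = 6371·c ≈ 6209.47 km.

6209 km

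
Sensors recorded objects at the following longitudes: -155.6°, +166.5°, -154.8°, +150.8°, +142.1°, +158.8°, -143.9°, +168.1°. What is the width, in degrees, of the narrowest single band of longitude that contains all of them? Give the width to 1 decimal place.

Sort the longitudes: -155.6°, -154.8°, -143.9°, +142.1°, +150.8°, +158.8°, +166.5°, +168.1°.
Eastward gaps between consecutive values (wrapping around): 0.8°, 10.9°, 286.0°, 8.7°, 8.0°, 7.7°, 1.6°, 36.3°.
Largest gap = 286.0° ⇒ minimal covering band is its complement: 360° − 286.0° = 74.0°.
Band runs from +142.1° eastward to -143.9°, crossing the antimeridian.

74.0°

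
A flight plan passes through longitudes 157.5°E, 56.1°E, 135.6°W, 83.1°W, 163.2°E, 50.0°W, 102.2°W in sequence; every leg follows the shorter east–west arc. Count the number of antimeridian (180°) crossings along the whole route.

Leg 1: +157.5° → +56.1°, shortest Δλ = -101.4° (west) — does not cross 180°.
Leg 2: +56.1° → -135.6°, shortest Δλ = 168.3° (east) — crosses 180°.
Leg 3: -135.6° → -83.1°, shortest Δλ = 52.5° (east) — does not cross 180°.
Leg 4: -83.1° → +163.2°, shortest Δλ = -113.7° (west) — crosses 180°.
Leg 5: +163.2° → -50.0°, shortest Δλ = 146.8° (east) — crosses 180°.
Leg 6: -50.0° → -102.2°, shortest Δλ = -52.2° (west) — does not cross 180°.
Total crossings: 3.

3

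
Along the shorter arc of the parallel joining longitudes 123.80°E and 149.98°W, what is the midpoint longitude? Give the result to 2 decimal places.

Signed shortest Δλ from +123.80° to -149.98° is +86.22°.
Midpoint longitude = +123.80° + (+86.22°)/2 = +123.80° + 43.11° = +166.91°.
(The naïve average (+123.80 + -149.98)/2 = -13.09° is on the wrong side of the globe.)

166.91°E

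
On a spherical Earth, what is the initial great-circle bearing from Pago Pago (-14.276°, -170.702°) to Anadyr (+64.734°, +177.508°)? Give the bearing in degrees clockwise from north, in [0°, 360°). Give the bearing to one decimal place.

354.9°

Δλ = 177.508 − -170.702 = 348.210°; wrapped into (−180°, 180°]: -11.790°.
θ = atan2( sin Δλ · cos φ₂ , cos φ₁ · sin φ₂ − sin φ₁ · cos φ₂ · cos Δλ )
  = atan2(-0.08721, 0.97944) = -5.088° → normalised to [0°, 360°): 354.912°.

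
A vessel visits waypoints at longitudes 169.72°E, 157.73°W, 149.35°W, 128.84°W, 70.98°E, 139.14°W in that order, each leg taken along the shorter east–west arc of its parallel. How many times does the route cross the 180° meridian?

3

Leg 1: +169.72° → -157.73°, shortest Δλ = 32.55° (east) — crosses 180°.
Leg 2: -157.73° → -149.35°, shortest Δλ = 8.38° (east) — does not cross 180°.
Leg 3: -149.35° → -128.84°, shortest Δλ = 20.51° (east) — does not cross 180°.
Leg 4: -128.84° → +70.98°, shortest Δλ = -160.18° (west) — crosses 180°.
Leg 5: +70.98° → -139.14°, shortest Δλ = 149.88° (east) — crosses 180°.
Total crossings: 3.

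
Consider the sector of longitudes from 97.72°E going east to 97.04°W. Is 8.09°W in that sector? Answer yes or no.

No

Band width going east from +97.72° to -97.04°: ((-97.04 − 97.72) mod 360) = 165.24°.
Offset of -8.09° east of the west edge: ((-8.09 − 97.72) mod 360) = 254.19°.
254.19° > 165.24° ⇒ outside.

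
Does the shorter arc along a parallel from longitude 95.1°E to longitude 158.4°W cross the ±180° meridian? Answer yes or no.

Yes

Naïve |-158.4 − 95.1| = 253.5° > 180°, so the shorter arc goes the other way round — across 180°.
Signed shortest Δλ = ((-158.4 − 95.1 + 180) mod 360) − 180 = 106.5°.
Going east by 106.5° from +95.1° passes through 180° before reaching -158.4°.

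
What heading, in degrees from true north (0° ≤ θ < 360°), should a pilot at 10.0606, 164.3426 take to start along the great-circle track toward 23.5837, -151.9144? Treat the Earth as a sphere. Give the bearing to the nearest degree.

Δλ = -151.9144 − 164.3426 = -316.2570°; wrapped into (−180°, 180°]: 43.7430°.
θ = atan2( sin Δλ · cos φ₂ , cos φ₁ · sin φ₂ − sin φ₁ · cos φ₂ · cos Δλ )
  = atan2(0.63367, 0.27827) = 66.292° → normalised to [0°, 360°): 66.292°.

66°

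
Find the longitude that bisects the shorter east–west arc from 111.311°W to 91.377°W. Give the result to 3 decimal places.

Signed shortest Δλ from -111.311° to -91.377° is +19.934°.
Midpoint longitude = -111.311° + (+19.934°)/2 = -111.311° + 9.967° = -101.344°.

101.344°W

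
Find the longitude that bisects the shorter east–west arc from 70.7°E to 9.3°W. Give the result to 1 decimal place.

30.7°E

Signed shortest Δλ from +70.7° to -9.3° is -80.0°.
Midpoint longitude = +70.7° + (-80.0°)/2 = +70.7° − 40.0° = +30.7°.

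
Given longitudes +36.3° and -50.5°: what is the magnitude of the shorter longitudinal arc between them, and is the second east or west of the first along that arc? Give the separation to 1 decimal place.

86.8° west

Raw difference: -50.5 − 36.3 = -86.8°.
Normalise into (−180°, 180°]: -86.8° stays -86.8°.
Negative ⇒ the second point lies to the west; separation 86.8°.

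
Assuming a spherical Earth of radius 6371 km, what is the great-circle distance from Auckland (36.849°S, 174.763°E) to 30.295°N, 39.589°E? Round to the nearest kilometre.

15837 km

Δλ = 39.589 − 174.763 = -135.174°.
Δφ = 30.295 − -36.849 = 67.144°.
a = sin²(Δφ/2) + cos φ₁ · cos φ₂ · sin²(Δλ/2) = 0.896287.
c = 2·atan2(√a, √(1−a)) = 2.48582 rad → d = 6371·c ≈ 15837.13 km.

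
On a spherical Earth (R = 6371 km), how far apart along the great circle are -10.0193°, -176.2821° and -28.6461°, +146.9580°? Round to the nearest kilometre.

Δλ = 146.9580 − -176.2821 = 323.2401°; wrapped into (−180°, 180°]: -36.7599°.
Δφ = -28.6461 − -10.0193 = -18.6268°.
a = sin²(Δφ/2) + cos φ₁ · cos φ₂ · sin²(Δλ/2) = 0.112115.
c = 2·atan2(√a, √(1−a)) = 0.68286 rad → d = 6371·c ≈ 4350.51 km.

4351 km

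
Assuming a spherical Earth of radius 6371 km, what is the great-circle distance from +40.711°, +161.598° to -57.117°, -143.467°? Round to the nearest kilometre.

Δλ = -143.467 − 161.598 = -305.065°; wrapped into (−180°, 180°]: 54.935°.
Δφ = -57.117 − 40.711 = -97.828°.
a = sin²(Δφ/2) + cos φ₁ · cos φ₂ · sin²(Δλ/2) = 0.655654.
c = 2·atan2(√a, √(1−a)) = 1.88737 rad → d = 6371·c ≈ 12024.41 km.

12024 km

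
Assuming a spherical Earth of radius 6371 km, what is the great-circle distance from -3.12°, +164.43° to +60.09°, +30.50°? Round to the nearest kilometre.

12578 km

Δλ = 30.50 − 164.43 = -133.93°.
Δφ = 60.09 − -3.12 = 63.21°.
a = sin²(Δφ/2) + cos φ₁ · cos φ₂ · sin²(Δλ/2) = 0.696305.
c = 2·atan2(√a, √(1−a)) = 1.97426 rad → d = 6371·c ≈ 12578.04 km.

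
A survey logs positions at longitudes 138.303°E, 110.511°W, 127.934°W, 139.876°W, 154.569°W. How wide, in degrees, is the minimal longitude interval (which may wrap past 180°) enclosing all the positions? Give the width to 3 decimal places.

Sort the longitudes: -154.569°, -139.876°, -127.934°, -110.511°, +138.303°.
Eastward gaps between consecutive values (wrapping around): 14.693°, 11.942°, 17.423°, 248.814°, 67.128°.
Largest gap = 248.814° ⇒ minimal covering band is its complement: 360° − 248.814° = 111.186°.
Band runs from +138.303° eastward to -110.511°, crossing the antimeridian.

111.186°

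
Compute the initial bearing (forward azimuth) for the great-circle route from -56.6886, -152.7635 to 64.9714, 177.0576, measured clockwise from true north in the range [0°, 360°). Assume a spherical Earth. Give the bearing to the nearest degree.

Δλ = 177.0576 − -152.7635 = 329.8211°; wrapped into (−180°, 180°]: -30.1789°.
θ = atan2( sin Δλ · cos φ₂ , cos φ₁ · sin φ₂ − sin φ₁ · cos φ₂ · cos Δλ )
  = atan2(-0.21268, 0.80326) = -14.830° → normalised to [0°, 360°): 345.170°.

345°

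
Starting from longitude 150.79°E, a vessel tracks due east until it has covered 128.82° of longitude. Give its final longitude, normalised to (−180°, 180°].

Start at +150.79°; shift +128.82° → +279.61°.
+279.61° lies outside (−180°, 180°]; subtract 360° → -80.39°.

80.39°W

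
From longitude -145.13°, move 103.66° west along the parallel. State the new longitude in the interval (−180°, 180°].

Start at -145.13°; shift −103.66° → -248.79°.
-248.79° lies outside (−180°, 180°]; add 360° → +111.21°.

+111.21°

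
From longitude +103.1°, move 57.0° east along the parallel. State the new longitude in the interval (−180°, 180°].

+160.1°

Start at +103.1°; shift +57.0° → +160.1°.
+160.1° already lies in (−180°, 180°].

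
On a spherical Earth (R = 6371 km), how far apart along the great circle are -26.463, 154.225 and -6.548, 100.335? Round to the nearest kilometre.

Δλ = 100.335 − 154.225 = -53.890°.
Δφ = -6.548 − -26.463 = 19.915°.
a = sin²(Δφ/2) + cos φ₁ · cos φ₂ · sin²(Δλ/2) = 0.212519.
c = 2·atan2(√a, √(1−a)) = 0.95824 rad → d = 6371·c ≈ 6104.93 km.

6105 km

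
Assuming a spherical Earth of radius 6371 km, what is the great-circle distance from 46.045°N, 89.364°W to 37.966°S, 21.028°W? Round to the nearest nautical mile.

6240 nmi

Δλ = -21.028 − -89.364 = 68.336°.
Δφ = -37.966 − 46.045 = -84.011°.
a = sin²(Δφ/2) + cos φ₁ · cos φ₂ · sin²(Δλ/2) = 0.620430.
c = 2·atan2(√a, √(1−a)) = 1.81405 rad → d = 6371·c ≈ 11557.30 km ≈ 6240.45 nmi.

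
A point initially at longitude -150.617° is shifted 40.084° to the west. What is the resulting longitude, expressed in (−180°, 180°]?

+169.299°

Start at -150.617°; shift −40.084° → -190.701°.
-190.701° lies outside (−180°, 180°]; add 360° → +169.299°.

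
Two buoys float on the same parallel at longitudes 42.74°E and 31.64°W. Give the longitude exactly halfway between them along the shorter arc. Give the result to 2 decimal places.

5.55°E

Signed shortest Δλ from +42.74° to -31.64° is -74.38°.
Midpoint longitude = +42.74° + (-74.38°)/2 = +42.74° − 37.19° = +5.55°.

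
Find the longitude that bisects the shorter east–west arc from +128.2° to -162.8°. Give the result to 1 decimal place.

+162.7°

Signed shortest Δλ from +128.2° to -162.8° is +69.0°.
Midpoint longitude = +128.2° + (+69.0°)/2 = +128.2° + 34.5° = +162.7°.
(The naïve average (+128.2 + -162.8)/2 = -17.3° is on the wrong side of the globe.)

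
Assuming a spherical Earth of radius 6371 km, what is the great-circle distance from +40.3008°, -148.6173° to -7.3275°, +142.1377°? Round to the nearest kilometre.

8818 km

Δλ = 142.1377 − -148.6173 = 290.7550°; wrapped into (−180°, 180°]: -69.2450°.
Δφ = -7.3275 − 40.3008 = -47.6283°.
a = sin²(Δφ/2) + cos φ₁ · cos φ₂ · sin²(Δλ/2) = 0.407217.
c = 2·atan2(√a, √(1−a)) = 1.38415 rad → d = 6371·c ≈ 8818.42 km.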